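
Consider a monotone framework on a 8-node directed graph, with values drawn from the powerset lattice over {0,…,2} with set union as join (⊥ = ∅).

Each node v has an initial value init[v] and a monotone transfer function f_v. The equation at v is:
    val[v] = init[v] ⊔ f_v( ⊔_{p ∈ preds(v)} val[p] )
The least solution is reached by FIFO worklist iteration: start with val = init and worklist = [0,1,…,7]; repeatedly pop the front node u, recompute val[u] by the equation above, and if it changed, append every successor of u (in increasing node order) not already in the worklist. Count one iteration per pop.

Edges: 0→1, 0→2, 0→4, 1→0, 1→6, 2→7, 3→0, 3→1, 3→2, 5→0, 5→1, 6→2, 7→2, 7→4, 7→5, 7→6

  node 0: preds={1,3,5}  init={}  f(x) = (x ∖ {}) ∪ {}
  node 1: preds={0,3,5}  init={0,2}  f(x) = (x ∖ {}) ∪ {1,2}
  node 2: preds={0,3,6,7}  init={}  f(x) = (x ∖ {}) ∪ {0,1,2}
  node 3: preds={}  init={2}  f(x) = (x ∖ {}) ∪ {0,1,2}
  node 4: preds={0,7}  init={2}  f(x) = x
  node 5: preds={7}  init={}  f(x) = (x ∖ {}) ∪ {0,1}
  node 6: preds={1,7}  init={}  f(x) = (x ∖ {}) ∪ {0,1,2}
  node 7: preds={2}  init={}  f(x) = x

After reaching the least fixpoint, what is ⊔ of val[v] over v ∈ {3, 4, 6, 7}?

Iteration log — 16 steps:
  step 1. node 0  ⊔preds={0,2}  new={0,2}  old={}  +wl: 
  step 2. node 1  ⊔preds={0,2}  new={0,1,2}  old={0,2}  +wl: 0
  step 3. node 2  ⊔preds={0,2}  new={0,1,2}  old={}  +wl: 
  step 4. node 3  ⊔preds={}  new={0,1,2}  old={2}  +wl: 1,2
  step 5. node 4  ⊔preds={0,2}  new={0,2}  old={2}  +wl: 
  step 6. node 5  ⊔preds={}  new={0,1}  old={}  +wl: 
  step 7. node 6  ⊔preds={0,1,2}  new={0,1,2}  old={}  +wl: 
  step 8. node 7  ⊔preds={0,1,2}  new={0,1,2}  old={}  +wl: 4,5,6
  step 9. node 0  ⊔preds={0,1,2}  new={0,1,2}  old={0,2}  +wl: 
  step 10. node 1  ⊔preds={0,1,2}  new={0,1,2}  stable
  step 11. node 2  ⊔preds={0,1,2}  new={0,1,2}  stable
  step 12. node 4  ⊔preds={0,1,2}  new={0,1,2}  old={0,2}  +wl: 
  step 13. node 5  ⊔preds={0,1,2}  new={0,1,2}  old={0,1}  +wl: 0,1
  step 14. node 6  ⊔preds={0,1,2}  new={0,1,2}  stable
  step 15. node 0  ⊔preds={0,1,2}  new={0,1,2}  stable
  step 16. node 1  ⊔preds={0,1,2}  new={0,1,2}  stable

Least fixpoint reached:
  node 0: {0,1,2}
  node 1: {0,1,2}
  node 2: {0,1,2}
  node 3: {0,1,2}
  node 4: {0,1,2}
  node 5: {0,1,2}
  node 6: {0,1,2}
  node 7: {0,1,2}

{0,1,2}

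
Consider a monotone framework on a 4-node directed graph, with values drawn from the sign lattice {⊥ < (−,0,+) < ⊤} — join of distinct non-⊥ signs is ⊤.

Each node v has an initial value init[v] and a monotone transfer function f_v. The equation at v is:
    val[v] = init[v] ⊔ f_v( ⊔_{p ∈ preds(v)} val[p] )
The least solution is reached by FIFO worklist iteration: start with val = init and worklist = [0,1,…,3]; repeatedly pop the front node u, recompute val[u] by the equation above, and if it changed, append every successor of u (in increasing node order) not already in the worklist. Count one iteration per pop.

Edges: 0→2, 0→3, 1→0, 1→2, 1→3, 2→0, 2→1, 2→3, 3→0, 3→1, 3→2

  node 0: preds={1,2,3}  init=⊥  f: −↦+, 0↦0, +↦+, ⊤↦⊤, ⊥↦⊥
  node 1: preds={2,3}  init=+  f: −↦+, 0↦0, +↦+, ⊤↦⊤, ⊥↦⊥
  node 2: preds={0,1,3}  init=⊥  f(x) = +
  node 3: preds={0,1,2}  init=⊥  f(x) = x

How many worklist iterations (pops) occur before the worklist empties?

Iteration log — 7 steps:
  step 1. node 0  ⊔preds=+  new=+  old=⊥  +wl: 
  step 2. node 1  ⊔preds=⊥  new=+  stable
  step 3. node 2  ⊔preds=+  new=+  old=⊥  +wl: 0,1
  step 4. node 3  ⊔preds=+  new=+  old=⊥  +wl: 2
  step 5. node 0  ⊔preds=+  new=+  stable
  step 6. node 1  ⊔preds=+  new=+  stable
  step 7. node 2  ⊔preds=+  new=+  stable

Least fixpoint reached:
  node 0: +
  node 1: +
  node 2: +
  node 3: +

7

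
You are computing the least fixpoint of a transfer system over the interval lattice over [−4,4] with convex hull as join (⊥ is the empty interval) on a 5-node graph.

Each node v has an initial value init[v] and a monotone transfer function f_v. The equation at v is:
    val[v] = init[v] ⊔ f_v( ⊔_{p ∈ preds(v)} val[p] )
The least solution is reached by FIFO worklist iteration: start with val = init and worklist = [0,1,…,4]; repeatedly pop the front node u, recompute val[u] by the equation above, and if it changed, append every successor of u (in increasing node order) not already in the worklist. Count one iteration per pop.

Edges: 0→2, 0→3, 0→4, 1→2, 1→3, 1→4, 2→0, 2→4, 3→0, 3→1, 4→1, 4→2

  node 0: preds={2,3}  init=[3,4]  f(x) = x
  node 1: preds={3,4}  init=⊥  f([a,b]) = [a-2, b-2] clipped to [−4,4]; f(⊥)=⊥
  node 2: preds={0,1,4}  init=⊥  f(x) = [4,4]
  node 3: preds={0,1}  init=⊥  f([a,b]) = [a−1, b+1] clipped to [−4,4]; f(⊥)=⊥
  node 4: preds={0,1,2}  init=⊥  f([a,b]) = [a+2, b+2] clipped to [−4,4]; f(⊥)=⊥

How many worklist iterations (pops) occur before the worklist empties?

22

Worklist (22 pops):
  #1 pop 0: in=⊥ → [3,4] (no change)
  #2 pop 1: in=⊥ → ⊥ (no change)
  #3 pop 2: in=[3,4] → [4,4] (was ⊥); enqueue [0]
  #4 pop 3: in=[3,4] → [2,4] (was ⊥); enqueue [1]
  #5 pop 4: in=[3,4] → [4,4] (was ⊥); enqueue [2]
  #6 pop 0: in=[2,4] → [2,4] (was [3,4]); enqueue [3,4]
  #7 pop 1: in=[2,4] → [0,2] (was ⊥); enqueue []
  #8 pop 2: in=[0,4] → [4,4] (no change)
  #9 pop 3: in=[0,4] → [-1,4] (was [2,4]); enqueue [0,1]
  #10 pop 4: in=[0,4] → [2,4] (was [4,4]); enqueue [2]
  #11 pop 0: in=[-1,4] → [-1,4] (was [2,4]); enqueue [3,4]
  #12 pop 1: in=[-1,4] → [-3,2] (was [0,2]); enqueue []
  #13 pop 2: in=[-3,4] → [4,4] (no change)
  #14 pop 3: in=[-3,4] → [-4,4] (was [-1,4]); enqueue [0,1]
  #15 pop 4: in=[-3,4] → [-1,4] (was [2,4]); enqueue [2]
  #16 pop 0: in=[-4,4] → [-4,4] (was [-1,4]); enqueue [3,4]
  #17 pop 1: in=[-4,4] → [-4,2] (was [-3,2]); enqueue []
  #18 pop 2: in=[-4,4] → [4,4] (no change)
  #19 pop 3: in=[-4,4] → [-4,4] (no change)
  #20 pop 4: in=[-4,4] → [-2,4] (was [-1,4]); enqueue [1,2]
  #21 pop 1: in=[-4,4] → [-4,2] (no change)
  #22 pop 2: in=[-4,4] → [4,4] (no change)

Fixpoint:
  val[0] = [-4,4]
  val[1] = [-4,2]
  val[2] = [4,4]
  val[3] = [-4,4]
  val[4] = [-2,4]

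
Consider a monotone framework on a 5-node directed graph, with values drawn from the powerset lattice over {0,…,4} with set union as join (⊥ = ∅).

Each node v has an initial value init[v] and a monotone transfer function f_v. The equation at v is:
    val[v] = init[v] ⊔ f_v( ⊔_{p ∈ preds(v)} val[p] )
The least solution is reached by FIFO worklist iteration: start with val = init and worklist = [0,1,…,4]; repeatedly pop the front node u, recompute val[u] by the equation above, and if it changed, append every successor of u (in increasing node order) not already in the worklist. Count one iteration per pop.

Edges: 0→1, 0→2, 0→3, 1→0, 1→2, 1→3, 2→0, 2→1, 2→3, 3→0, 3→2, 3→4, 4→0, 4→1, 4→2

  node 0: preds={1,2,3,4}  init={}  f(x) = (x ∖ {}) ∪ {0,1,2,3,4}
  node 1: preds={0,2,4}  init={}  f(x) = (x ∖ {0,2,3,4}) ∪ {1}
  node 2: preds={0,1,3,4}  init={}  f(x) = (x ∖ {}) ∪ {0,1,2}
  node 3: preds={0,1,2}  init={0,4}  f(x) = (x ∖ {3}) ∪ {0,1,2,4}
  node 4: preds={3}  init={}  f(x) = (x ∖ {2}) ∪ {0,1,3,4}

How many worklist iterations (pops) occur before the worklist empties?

Iteration log — 8 steps:
  step 1. node 0  ⊔preds={0,4}  new={0,1,2,3,4}  old={}  +wl: 
  step 2. node 1  ⊔preds={0,1,2,3,4}  new={1}  old={}  +wl: 0
  step 3. node 2  ⊔preds={0,1,2,3,4}  new={0,1,2,3,4}  old={}  +wl: 1
  step 4. node 3  ⊔preds={0,1,2,3,4}  new={0,1,2,4}  old={0,4}  +wl: 2
  step 5. node 4  ⊔preds={0,1,2,4}  new={0,1,3,4}  old={}  +wl: 
  step 6. node 0  ⊔preds={0,1,2,3,4}  new={0,1,2,3,4}  stable
  step 7. node 1  ⊔preds={0,1,2,3,4}  new={1}  stable
  step 8. node 2  ⊔preds={0,1,2,3,4}  new={0,1,2,3,4}  stable

Least fixpoint reached:
  node 0: {0,1,2,3,4}
  node 1: {1}
  node 2: {0,1,2,3,4}
  node 3: {0,1,2,4}
  node 4: {0,1,3,4}

8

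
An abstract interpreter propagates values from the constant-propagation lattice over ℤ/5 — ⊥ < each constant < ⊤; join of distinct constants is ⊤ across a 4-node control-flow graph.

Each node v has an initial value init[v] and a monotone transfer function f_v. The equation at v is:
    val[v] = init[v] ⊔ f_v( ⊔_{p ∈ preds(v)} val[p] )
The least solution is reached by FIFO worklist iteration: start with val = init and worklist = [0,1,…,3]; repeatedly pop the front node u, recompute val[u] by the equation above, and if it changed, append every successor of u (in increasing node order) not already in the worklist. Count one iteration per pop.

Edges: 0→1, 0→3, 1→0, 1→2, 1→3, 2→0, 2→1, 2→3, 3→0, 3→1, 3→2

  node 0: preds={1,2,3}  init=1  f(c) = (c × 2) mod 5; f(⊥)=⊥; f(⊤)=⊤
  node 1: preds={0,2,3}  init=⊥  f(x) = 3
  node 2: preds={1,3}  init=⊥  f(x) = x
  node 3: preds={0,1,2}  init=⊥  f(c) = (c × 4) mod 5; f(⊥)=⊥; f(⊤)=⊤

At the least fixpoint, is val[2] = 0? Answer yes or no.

Worklist (10 pops):
  #1 pop 0: in=⊥ → 1 (no change)
  #2 pop 1: in=1 → 3 (was ⊥); enqueue [0]
  #3 pop 2: in=3 → 3 (was ⊥); enqueue [1]
  #4 pop 3: in=⊤ → ⊤ (was ⊥); enqueue [2]
  #5 pop 0: in=⊤ → ⊤ (was 1); enqueue [3]
  #6 pop 1: in=⊤ → 3 (no change)
  #7 pop 2: in=⊤ → ⊤ (was 3); enqueue [0,1]
  #8 pop 3: in=⊤ → ⊤ (no change)
  #9 pop 0: in=⊤ → ⊤ (no change)
  #10 pop 1: in=⊤ → 3 (no change)

Fixpoint:
  val[0] = ⊤
  val[1] = 3
  val[2] = ⊤
  val[3] = ⊤

no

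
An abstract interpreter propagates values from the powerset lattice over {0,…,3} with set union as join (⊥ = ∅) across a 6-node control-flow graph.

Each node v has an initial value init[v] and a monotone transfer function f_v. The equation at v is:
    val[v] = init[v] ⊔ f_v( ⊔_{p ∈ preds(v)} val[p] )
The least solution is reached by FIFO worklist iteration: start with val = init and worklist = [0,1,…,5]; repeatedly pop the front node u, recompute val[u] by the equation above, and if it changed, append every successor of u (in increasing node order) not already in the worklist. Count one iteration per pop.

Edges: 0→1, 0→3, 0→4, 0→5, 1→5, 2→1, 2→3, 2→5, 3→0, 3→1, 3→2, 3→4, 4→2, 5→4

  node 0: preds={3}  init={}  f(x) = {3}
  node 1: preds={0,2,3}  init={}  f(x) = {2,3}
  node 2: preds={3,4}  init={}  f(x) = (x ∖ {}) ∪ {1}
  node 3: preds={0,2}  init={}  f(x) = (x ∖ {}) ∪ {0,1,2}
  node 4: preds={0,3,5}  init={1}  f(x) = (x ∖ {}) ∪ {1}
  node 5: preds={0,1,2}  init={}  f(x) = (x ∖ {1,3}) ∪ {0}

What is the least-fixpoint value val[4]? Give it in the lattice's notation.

{0,1,2,3}

Worklist (13 pops):
  #1 pop 0: in={} → {3} (was {}); enqueue []
  #2 pop 1: in={3} → {2,3} (was {}); enqueue []
  #3 pop 2: in={1} → {1} (was {}); enqueue [1]
  #4 pop 3: in={1,3} → {0,1,2,3} (was {}); enqueue [0,2]
  #5 pop 4: in={0,1,2,3} → {0,1,2,3} (was {1}); enqueue []
  #6 pop 5: in={1,2,3} → {0,2} (was {}); enqueue [4]
  #7 pop 1: in={0,1,2,3} → {2,3} (no change)
  #8 pop 0: in={0,1,2,3} → {3} (no change)
  #9 pop 2: in={0,1,2,3} → {0,1,2,3} (was {1}); enqueue [1,3,5]
  #10 pop 4: in={0,1,2,3} → {0,1,2,3} (no change)
  #11 pop 1: in={0,1,2,3} → {2,3} (no change)
  #12 pop 3: in={0,1,2,3} → {0,1,2,3} (no change)
  #13 pop 5: in={0,1,2,3} → {0,2} (no change)

Fixpoint:
  val[0] = {3}
  val[1] = {2,3}
  val[2] = {0,1,2,3}
  val[3] = {0,1,2,3}
  val[4] = {0,1,2,3}
  val[5] = {0,2}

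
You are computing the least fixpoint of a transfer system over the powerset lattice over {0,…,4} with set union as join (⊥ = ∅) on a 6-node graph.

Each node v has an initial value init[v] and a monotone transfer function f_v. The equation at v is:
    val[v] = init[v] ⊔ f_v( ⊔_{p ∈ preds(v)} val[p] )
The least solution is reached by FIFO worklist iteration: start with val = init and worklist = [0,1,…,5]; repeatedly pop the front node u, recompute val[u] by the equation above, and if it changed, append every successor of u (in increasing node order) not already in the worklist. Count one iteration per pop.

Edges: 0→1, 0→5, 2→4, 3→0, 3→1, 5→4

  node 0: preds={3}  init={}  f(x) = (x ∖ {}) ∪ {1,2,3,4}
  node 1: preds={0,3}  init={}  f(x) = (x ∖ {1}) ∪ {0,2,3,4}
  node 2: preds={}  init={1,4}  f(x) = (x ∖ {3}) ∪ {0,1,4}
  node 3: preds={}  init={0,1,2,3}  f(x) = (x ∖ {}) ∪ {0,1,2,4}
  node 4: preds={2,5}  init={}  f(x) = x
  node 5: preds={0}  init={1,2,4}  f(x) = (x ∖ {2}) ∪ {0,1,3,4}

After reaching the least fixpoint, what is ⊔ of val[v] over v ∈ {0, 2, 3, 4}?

{0,1,2,3,4}

Worklist (9 pops):
  #1 pop 0: in={0,1,2,3} → {0,1,2,3,4} (was {}); enqueue []
  #2 pop 1: in={0,1,2,3,4} → {0,2,3,4} (was {}); enqueue []
  #3 pop 2: in={} → {0,1,4} (was {1,4}); enqueue []
  #4 pop 3: in={} → {0,1,2,3,4} (was {0,1,2,3}); enqueue [0,1]
  #5 pop 4: in={0,1,2,4} → {0,1,2,4} (was {}); enqueue []
  #6 pop 5: in={0,1,2,3,4} → {0,1,2,3,4} (was {1,2,4}); enqueue [4]
  #7 pop 0: in={0,1,2,3,4} → {0,1,2,3,4} (no change)
  #8 pop 1: in={0,1,2,3,4} → {0,2,3,4} (no change)
  #9 pop 4: in={0,1,2,3,4} → {0,1,2,3,4} (was {0,1,2,4}); enqueue []

Fixpoint:
  val[0] = {0,1,2,3,4}
  val[1] = {0,2,3,4}
  val[2] = {0,1,4}
  val[3] = {0,1,2,3,4}
  val[4] = {0,1,2,3,4}
  val[5] = {0,1,2,3,4}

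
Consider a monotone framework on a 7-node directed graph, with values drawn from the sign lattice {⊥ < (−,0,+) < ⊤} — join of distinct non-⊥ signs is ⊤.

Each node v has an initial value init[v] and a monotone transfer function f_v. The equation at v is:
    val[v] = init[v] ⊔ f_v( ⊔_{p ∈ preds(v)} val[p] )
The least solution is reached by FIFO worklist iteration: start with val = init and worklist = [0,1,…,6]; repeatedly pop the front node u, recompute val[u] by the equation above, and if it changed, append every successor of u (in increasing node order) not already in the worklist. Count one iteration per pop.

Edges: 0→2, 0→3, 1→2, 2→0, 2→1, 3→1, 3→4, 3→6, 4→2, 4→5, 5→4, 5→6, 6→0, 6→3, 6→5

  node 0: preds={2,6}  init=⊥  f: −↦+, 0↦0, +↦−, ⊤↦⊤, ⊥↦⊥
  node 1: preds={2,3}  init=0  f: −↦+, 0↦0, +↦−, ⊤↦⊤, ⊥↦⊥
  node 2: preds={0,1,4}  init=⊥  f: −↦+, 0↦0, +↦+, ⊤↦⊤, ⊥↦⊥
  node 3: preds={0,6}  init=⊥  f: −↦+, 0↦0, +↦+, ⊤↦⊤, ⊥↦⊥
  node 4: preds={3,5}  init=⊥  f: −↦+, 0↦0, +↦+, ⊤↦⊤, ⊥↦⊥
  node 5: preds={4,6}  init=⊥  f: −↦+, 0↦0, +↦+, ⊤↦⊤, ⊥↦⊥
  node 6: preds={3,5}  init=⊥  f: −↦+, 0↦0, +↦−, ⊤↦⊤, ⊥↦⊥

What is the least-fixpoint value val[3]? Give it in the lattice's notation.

Worklist (20 pops):
  #1 pop 0: in=⊥ → ⊥ (no change)
  #2 pop 1: in=⊥ → 0 (no change)
  #3 pop 2: in=0 → 0 (was ⊥); enqueue [0,1]
  #4 pop 3: in=⊥ → ⊥ (no change)
  #5 pop 4: in=⊥ → ⊥ (no change)
  #6 pop 5: in=⊥ → ⊥ (no change)
  #7 pop 6: in=⊥ → ⊥ (no change)
  #8 pop 0: in=0 → 0 (was ⊥); enqueue [2,3]
  #9 pop 1: in=0 → 0 (no change)
  #10 pop 2: in=0 → 0 (no change)
  #11 pop 3: in=0 → 0 (was ⊥); enqueue [1,4,6]
  #12 pop 1: in=0 → 0 (no change)
  #13 pop 4: in=0 → 0 (was ⊥); enqueue [2,5]
  #14 pop 6: in=0 → 0 (was ⊥); enqueue [0,3]
  #15 pop 2: in=0 → 0 (no change)
  #16 pop 5: in=0 → 0 (was ⊥); enqueue [4,6]
  #17 pop 0: in=0 → 0 (no change)
  #18 pop 3: in=0 → 0 (no change)
  #19 pop 4: in=0 → 0 (no change)
  #20 pop 6: in=0 → 0 (no change)

Fixpoint:
  val[0] = 0
  val[1] = 0
  val[2] = 0
  val[3] = 0
  val[4] = 0
  val[5] = 0
  val[6] = 0

0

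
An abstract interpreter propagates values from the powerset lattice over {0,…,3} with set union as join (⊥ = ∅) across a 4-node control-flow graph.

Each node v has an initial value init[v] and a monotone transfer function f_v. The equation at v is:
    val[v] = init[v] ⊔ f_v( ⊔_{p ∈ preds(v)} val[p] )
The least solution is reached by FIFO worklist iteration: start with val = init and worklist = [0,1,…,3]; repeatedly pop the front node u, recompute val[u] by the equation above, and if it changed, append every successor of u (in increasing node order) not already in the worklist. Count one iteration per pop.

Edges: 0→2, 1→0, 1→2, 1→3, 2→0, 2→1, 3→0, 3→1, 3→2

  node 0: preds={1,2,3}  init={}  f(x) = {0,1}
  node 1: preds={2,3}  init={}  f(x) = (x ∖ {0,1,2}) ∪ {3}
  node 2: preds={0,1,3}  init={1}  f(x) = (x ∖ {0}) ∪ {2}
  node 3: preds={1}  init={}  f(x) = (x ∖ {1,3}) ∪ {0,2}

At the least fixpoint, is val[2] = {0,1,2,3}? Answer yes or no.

no

Trace (7 dequeues):
  [1] u=0 | in {1} | out {0,1} | prev {} | push {}
  [2] u=1 | in {1} | out {3} | prev {} | push {0}
  [3] u=2 | in {0,1,3} | out {1,2,3} | prev {1} | push {1}
  [4] u=3 | in {3} | out {0,2} | prev {} | push {2}
  [5] u=0 | in {0,1,2,3} | out {0,1} | ==
  [6] u=1 | in {0,1,2,3} | out {3} | ==
  [7] u=2 | in {0,1,2,3} | out {1,2,3} | ==

Converged values:
  [0] {0,1}
  [1] {3}
  [2] {1,2,3}
  [3] {0,2}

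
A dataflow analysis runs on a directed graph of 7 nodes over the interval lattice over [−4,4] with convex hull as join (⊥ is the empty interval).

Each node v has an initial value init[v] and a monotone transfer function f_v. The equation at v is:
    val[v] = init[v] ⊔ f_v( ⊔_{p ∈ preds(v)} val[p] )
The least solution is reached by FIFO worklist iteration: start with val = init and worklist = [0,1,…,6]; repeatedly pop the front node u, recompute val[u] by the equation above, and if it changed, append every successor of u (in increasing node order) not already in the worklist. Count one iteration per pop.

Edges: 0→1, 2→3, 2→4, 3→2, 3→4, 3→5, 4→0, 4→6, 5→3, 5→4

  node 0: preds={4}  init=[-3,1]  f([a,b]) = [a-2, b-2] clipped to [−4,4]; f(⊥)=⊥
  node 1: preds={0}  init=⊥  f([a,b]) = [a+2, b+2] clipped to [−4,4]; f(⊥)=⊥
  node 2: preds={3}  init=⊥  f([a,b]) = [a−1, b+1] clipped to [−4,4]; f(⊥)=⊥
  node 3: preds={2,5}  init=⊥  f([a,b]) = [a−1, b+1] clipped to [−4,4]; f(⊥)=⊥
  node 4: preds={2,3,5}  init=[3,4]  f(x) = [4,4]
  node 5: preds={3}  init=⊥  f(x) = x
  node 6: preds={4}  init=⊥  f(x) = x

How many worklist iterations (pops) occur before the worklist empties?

Iteration log — 7 steps:
  step 1. node 0  ⊔preds=[3,4]  new=[-3,2]  old=[-3,1]  +wl: 
  step 2. node 1  ⊔preds=[-3,2]  new=[-1,4]  old=⊥  +wl: 
  step 3. node 2  ⊔preds=⊥  new=⊥  stable
  step 4. node 3  ⊔preds=⊥  new=⊥  stable
  step 5. node 4  ⊔preds=⊥  new=[3,4]  stable
  step 6. node 5  ⊔preds=⊥  new=⊥  stable
  step 7. node 6  ⊔preds=[3,4]  new=[3,4]  old=⊥  +wl: 

Least fixpoint reached:
  node 0: [-3,2]
  node 1: [-1,4]
  node 2: ⊥
  node 3: ⊥
  node 4: [3,4]
  node 5: ⊥
  node 6: [3,4]

7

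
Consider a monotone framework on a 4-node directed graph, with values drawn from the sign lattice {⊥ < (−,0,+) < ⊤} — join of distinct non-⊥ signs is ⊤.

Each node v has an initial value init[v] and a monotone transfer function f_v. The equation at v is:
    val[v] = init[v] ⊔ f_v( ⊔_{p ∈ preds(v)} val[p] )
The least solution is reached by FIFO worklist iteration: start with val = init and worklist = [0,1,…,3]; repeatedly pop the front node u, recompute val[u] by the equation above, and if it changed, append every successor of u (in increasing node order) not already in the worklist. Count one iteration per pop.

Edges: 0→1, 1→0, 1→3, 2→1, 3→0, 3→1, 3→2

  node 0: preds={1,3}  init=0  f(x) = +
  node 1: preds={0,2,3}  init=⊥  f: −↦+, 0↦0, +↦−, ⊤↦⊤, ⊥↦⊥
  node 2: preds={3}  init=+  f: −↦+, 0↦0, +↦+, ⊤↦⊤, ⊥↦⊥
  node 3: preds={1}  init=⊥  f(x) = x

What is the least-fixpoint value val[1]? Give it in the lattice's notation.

⊤

Trace (8 dequeues):
  [1] u=0 | in ⊥ | out ⊤ | prev 0 | push {}
  [2] u=1 | in ⊤ | out ⊤ | prev ⊥ | push {0}
  [3] u=2 | in ⊥ | out + | ==
  [4] u=3 | in ⊤ | out ⊤ | prev ⊥ | push {1,2}
  [5] u=0 | in ⊤ | out ⊤ | ==
  [6] u=1 | in ⊤ | out ⊤ | ==
  [7] u=2 | in ⊤ | out ⊤ | prev + | push {1}
  [8] u=1 | in ⊤ | out ⊤ | ==

Converged values:
  [0] ⊤
  [1] ⊤
  [2] ⊤
  [3] ⊤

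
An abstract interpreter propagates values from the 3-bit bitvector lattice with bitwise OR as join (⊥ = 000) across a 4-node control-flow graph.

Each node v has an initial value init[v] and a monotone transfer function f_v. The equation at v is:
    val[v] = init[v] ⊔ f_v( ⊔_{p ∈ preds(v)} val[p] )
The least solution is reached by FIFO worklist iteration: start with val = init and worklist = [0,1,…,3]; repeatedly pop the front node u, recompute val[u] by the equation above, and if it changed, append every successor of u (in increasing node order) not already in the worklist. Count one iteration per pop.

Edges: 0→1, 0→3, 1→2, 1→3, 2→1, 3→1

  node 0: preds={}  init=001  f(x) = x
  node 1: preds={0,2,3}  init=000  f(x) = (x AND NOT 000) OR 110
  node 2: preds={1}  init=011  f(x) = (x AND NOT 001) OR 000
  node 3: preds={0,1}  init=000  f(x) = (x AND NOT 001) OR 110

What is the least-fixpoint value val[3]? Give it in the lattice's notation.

Worklist (5 pops):
  #1 pop 0: in=000 → 001 (no change)
  #2 pop 1: in=011 → 111 (was 000); enqueue []
  #3 pop 2: in=111 → 111 (was 011); enqueue [1]
  #4 pop 3: in=111 → 110 (was 000); enqueue []
  #5 pop 1: in=111 → 111 (no change)

Fixpoint:
  val[0] = 001
  val[1] = 111
  val[2] = 111
  val[3] = 110

110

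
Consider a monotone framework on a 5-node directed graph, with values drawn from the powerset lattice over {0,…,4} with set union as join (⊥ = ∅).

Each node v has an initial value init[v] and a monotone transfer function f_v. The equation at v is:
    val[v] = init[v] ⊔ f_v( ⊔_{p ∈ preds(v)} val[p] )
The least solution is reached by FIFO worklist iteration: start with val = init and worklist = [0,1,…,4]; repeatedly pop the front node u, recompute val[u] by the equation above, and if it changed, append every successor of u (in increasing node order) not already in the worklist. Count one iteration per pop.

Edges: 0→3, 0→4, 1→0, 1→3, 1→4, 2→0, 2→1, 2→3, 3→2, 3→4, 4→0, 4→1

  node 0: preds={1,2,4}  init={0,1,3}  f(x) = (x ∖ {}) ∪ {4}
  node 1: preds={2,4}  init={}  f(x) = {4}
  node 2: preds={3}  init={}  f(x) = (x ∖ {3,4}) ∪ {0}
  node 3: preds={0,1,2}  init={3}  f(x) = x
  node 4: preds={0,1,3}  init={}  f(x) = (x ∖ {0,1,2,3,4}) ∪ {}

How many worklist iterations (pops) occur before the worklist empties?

Iteration log — 11 steps:
  step 1. node 0  ⊔preds={}  new={0,1,3,4}  old={0,1,3}  +wl: 
  step 2. node 1  ⊔preds={}  new={4}  old={}  +wl: 0
  step 3. node 2  ⊔preds={3}  new={0}  old={}  +wl: 1
  step 4. node 3  ⊔preds={0,1,3,4}  new={0,1,3,4}  old={3}  +wl: 2
  step 5. node 4  ⊔preds={0,1,3,4}  new={}  stable
  step 6. node 0  ⊔preds={0,4}  new={0,1,3,4}  stable
  step 7. node 1  ⊔preds={0}  new={4}  stable
  step 8. node 2  ⊔preds={0,1,3,4}  new={0,1}  old={0}  +wl: 0,1,3
  step 9. node 0  ⊔preds={0,1,4}  new={0,1,3,4}  stable
  step 10. node 1  ⊔preds={0,1}  new={4}  stable
  step 11. node 3  ⊔preds={0,1,3,4}  new={0,1,3,4}  stable

Least fixpoint reached:
  node 0: {0,1,3,4}
  node 1: {4}
  node 2: {0,1}
  node 3: {0,1,3,4}
  node 4: {}

11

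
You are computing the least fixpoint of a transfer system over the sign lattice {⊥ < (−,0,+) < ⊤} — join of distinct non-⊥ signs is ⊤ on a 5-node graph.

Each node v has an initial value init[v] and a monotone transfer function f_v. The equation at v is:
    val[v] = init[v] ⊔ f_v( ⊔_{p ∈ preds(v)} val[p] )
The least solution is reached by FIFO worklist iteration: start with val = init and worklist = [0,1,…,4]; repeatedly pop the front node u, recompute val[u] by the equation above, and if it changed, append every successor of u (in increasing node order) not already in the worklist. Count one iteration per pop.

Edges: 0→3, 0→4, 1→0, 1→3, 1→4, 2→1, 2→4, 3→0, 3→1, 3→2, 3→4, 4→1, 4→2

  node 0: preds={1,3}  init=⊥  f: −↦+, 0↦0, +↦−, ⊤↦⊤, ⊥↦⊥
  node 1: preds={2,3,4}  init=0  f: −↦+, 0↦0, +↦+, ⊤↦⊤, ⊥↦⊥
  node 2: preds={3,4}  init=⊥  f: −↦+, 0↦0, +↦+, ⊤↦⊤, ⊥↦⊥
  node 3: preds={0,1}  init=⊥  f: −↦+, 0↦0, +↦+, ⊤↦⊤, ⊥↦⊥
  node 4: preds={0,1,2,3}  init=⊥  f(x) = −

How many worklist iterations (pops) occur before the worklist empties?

Trace (14 dequeues):
  [1] u=0 | in 0 | out 0 | prev ⊥ | push {}
  [2] u=1 | in ⊥ | out 0 | ==
  [3] u=2 | in ⊥ | out ⊥ | ==
  [4] u=3 | in 0 | out 0 | prev ⊥ | push {0,1,2}
  [5] u=4 | in 0 | out − | prev ⊥ | push {}
  [6] u=0 | in 0 | out 0 | ==
  [7] u=1 | in ⊤ | out ⊤ | prev 0 | push {0,3,4}
  [8] u=2 | in ⊤ | out ⊤ | prev ⊥ | push {1}
  [9] u=0 | in ⊤ | out ⊤ | prev 0 | push {}
  [10] u=3 | in ⊤ | out ⊤ | prev 0 | push {0,2}
  [11] u=4 | in ⊤ | out − | ==
  [12] u=1 | in ⊤ | out ⊤ | ==
  [13] u=0 | in ⊤ | out ⊤ | ==
  [14] u=2 | in ⊤ | out ⊤ | ==

Converged values:
  [0] ⊤
  [1] ⊤
  [2] ⊤
  [3] ⊤
  [4] −

14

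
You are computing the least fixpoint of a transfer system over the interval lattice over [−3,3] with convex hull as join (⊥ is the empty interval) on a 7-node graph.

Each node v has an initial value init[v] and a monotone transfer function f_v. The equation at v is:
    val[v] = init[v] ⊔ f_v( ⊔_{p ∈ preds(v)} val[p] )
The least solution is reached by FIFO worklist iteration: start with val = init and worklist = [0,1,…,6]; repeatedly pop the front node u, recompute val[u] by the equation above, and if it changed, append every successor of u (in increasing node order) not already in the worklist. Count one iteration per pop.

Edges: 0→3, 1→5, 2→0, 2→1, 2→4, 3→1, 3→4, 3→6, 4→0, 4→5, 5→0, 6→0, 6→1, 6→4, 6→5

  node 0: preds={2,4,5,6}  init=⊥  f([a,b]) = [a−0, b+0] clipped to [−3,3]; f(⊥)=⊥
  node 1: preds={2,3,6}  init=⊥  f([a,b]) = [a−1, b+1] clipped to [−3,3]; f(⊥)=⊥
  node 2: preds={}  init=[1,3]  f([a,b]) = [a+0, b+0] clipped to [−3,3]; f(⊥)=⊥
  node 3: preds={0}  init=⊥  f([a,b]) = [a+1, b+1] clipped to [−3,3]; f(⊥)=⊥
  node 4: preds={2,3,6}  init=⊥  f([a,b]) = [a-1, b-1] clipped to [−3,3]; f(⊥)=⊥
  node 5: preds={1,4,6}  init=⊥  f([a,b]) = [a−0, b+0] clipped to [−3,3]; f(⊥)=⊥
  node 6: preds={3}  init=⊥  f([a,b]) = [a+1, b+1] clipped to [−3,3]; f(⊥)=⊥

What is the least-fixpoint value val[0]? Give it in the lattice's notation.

[0,3]

Worklist (19 pops):
  #1 pop 0: in=[1,3] → [1,3] (was ⊥); enqueue []
  #2 pop 1: in=[1,3] → [0,3] (was ⊥); enqueue []
  #3 pop 2: in=⊥ → [1,3] (no change)
  #4 pop 3: in=[1,3] → [2,3] (was ⊥); enqueue [1]
  #5 pop 4: in=[1,3] → [0,2] (was ⊥); enqueue [0]
  #6 pop 5: in=[0,3] → [0,3] (was ⊥); enqueue []
  #7 pop 6: in=[2,3] → [3,3] (was ⊥); enqueue [4,5]
  #8 pop 1: in=[1,3] → [0,3] (no change)
  #9 pop 0: in=[0,3] → [0,3] (was [1,3]); enqueue [3]
  #10 pop 4: in=[1,3] → [0,2] (no change)
  #11 pop 5: in=[0,3] → [0,3] (no change)
  #12 pop 3: in=[0,3] → [1,3] (was [2,3]); enqueue [1,4,6]
  #13 pop 1: in=[1,3] → [0,3] (no change)
  #14 pop 4: in=[1,3] → [0,2] (no change)
  #15 pop 6: in=[1,3] → [2,3] (was [3,3]); enqueue [0,1,4,5]
  #16 pop 0: in=[0,3] → [0,3] (no change)
  #17 pop 1: in=[1,3] → [0,3] (no change)
  #18 pop 4: in=[1,3] → [0,2] (no change)
  #19 pop 5: in=[0,3] → [0,3] (no change)

Fixpoint:
  val[0] = [0,3]
  val[1] = [0,3]
  val[2] = [1,3]
  val[3] = [1,3]
  val[4] = [0,2]
  val[5] = [0,3]
  val[6] = [2,3]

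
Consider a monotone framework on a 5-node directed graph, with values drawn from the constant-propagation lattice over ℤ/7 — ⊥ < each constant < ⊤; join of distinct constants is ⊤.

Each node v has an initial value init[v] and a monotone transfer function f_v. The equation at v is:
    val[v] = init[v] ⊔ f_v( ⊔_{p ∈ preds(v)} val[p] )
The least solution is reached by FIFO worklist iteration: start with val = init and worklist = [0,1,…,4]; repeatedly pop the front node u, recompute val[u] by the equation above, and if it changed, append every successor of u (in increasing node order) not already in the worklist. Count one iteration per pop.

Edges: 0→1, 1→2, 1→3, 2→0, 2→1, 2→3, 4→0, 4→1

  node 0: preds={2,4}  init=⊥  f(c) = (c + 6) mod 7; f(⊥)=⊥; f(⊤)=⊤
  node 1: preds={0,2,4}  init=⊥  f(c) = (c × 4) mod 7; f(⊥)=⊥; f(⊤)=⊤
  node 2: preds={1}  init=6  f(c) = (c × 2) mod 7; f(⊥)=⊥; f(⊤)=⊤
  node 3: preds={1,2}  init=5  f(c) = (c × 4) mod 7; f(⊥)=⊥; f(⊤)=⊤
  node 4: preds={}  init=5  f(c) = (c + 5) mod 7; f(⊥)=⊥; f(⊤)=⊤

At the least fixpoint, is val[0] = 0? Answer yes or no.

no

Trace (7 dequeues):
  [1] u=0 | in ⊤ | out ⊤ | prev ⊥ | push {}
  [2] u=1 | in ⊤ | out ⊤ | prev ⊥ | push {}
  [3] u=2 | in ⊤ | out ⊤ | prev 6 | push {0,1}
  [4] u=3 | in ⊤ | out ⊤ | prev 5 | push {}
  [5] u=4 | in ⊥ | out 5 | ==
  [6] u=0 | in ⊤ | out ⊤ | ==
  [7] u=1 | in ⊤ | out ⊤ | ==

Converged values:
  [0] ⊤
  [1] ⊤
  [2] ⊤
  [3] ⊤
  [4] 5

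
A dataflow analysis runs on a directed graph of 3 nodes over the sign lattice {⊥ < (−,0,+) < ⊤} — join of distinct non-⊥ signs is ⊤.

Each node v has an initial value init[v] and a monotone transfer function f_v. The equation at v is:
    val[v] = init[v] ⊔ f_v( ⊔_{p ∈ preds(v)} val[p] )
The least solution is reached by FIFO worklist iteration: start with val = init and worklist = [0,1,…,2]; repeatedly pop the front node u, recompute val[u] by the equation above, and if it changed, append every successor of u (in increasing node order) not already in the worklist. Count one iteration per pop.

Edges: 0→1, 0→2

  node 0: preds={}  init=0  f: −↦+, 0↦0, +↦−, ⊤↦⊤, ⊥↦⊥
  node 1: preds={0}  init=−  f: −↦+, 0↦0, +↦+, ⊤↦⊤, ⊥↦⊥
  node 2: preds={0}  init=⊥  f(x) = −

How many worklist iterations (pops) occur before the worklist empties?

3

Worklist (3 pops):
  #1 pop 0: in=⊥ → 0 (no change)
  #2 pop 1: in=0 → ⊤ (was −); enqueue []
  #3 pop 2: in=0 → − (was ⊥); enqueue []

Fixpoint:
  val[0] = 0
  val[1] = ⊤
  val[2] = −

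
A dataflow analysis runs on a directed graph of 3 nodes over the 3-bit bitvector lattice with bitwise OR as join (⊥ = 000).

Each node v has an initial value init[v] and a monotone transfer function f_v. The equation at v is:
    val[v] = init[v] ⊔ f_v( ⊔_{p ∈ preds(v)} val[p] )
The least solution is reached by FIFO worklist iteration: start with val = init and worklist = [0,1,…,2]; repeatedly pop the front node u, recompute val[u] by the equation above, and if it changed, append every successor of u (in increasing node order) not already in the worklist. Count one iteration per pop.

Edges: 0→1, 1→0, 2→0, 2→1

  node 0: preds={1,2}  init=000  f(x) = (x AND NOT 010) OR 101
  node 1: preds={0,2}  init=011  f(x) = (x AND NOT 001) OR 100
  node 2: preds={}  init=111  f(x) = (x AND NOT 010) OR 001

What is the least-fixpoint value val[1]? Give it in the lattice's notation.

Worklist (4 pops):
  #1 pop 0: in=111 → 101 (was 000); enqueue []
  #2 pop 1: in=111 → 111 (was 011); enqueue [0]
  #3 pop 2: in=000 → 111 (no change)
  #4 pop 0: in=111 → 101 (no change)

Fixpoint:
  val[0] = 101
  val[1] = 111
  val[2] = 111

111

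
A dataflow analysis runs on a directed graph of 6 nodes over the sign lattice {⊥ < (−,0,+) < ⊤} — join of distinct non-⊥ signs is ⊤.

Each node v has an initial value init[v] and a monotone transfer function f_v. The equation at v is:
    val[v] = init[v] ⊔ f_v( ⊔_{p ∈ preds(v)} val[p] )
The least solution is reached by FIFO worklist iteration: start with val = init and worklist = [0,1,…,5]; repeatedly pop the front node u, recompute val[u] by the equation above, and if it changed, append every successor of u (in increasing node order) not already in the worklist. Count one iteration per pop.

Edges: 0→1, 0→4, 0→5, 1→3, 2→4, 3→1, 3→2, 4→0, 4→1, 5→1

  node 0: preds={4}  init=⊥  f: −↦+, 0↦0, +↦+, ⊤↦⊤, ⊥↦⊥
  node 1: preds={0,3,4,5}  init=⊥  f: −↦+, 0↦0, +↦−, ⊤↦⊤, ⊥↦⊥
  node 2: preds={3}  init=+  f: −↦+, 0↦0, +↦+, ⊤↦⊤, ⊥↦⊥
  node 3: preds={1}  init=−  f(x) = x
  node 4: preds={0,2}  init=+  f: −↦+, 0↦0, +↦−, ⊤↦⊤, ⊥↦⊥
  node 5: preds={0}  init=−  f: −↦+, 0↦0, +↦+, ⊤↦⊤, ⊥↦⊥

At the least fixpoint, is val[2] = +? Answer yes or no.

no

Trace (12 dequeues):
  [1] u=0 | in + | out + | prev ⊥ | push {}
  [2] u=1 | in ⊤ | out ⊤ | prev ⊥ | push {}
  [3] u=2 | in − | out + | ==
  [4] u=3 | in ⊤ | out ⊤ | prev − | push {1,2}
  [5] u=4 | in + | out ⊤ | prev + | push {0}
  [6] u=5 | in + | out ⊤ | prev − | push {}
  [7] u=1 | in ⊤ | out ⊤ | ==
  [8] u=2 | in ⊤ | out ⊤ | prev + | push {4}
  [9] u=0 | in ⊤ | out ⊤ | prev + | push {1,5}
  [10] u=4 | in ⊤ | out ⊤ | ==
  [11] u=1 | in ⊤ | out ⊤ | ==
  [12] u=5 | in ⊤ | out ⊤ | ==

Converged values:
  [0] ⊤
  [1] ⊤
  [2] ⊤
  [3] ⊤
  [4] ⊤
  [5] ⊤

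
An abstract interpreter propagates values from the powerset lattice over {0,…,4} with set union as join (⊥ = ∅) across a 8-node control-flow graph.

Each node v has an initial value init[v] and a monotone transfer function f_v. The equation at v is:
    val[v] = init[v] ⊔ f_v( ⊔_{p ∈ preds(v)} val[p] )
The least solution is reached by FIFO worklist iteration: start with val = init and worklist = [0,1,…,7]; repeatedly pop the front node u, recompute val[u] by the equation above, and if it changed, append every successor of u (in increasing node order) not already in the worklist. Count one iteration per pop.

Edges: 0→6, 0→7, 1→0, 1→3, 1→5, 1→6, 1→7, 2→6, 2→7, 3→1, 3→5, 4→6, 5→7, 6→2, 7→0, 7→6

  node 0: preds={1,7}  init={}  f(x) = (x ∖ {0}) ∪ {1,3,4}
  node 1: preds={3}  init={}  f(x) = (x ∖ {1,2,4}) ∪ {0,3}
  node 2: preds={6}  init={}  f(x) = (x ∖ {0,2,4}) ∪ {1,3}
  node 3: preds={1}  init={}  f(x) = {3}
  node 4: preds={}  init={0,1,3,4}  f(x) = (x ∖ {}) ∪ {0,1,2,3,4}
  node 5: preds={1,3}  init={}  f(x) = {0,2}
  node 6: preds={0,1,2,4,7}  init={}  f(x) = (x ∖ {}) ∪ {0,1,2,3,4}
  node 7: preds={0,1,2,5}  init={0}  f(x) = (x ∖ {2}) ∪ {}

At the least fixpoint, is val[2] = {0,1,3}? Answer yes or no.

Iteration log — 12 steps:
  step 1. node 0  ⊔preds={0}  new={1,3,4}  old={}  +wl: 
  step 2. node 1  ⊔preds={}  new={0,3}  old={}  +wl: 0
  step 3. node 2  ⊔preds={}  new={1,3}  old={}  +wl: 
  step 4. node 3  ⊔preds={0,3}  new={3}  old={}  +wl: 1
  step 5. node 4  ⊔preds={}  new={0,1,2,3,4}  old={0,1,3,4}  +wl: 
  step 6. node 5  ⊔preds={0,3}  new={0,2}  old={}  +wl: 
  step 7. node 6  ⊔preds={0,1,2,3,4}  new={0,1,2,3,4}  old={}  +wl: 2
  step 8. node 7  ⊔preds={0,1,2,3,4}  new={0,1,3,4}  old={0}  +wl: 6
  step 9. node 0  ⊔preds={0,1,3,4}  new={1,3,4}  stable
  step 10. node 1  ⊔preds={3}  new={0,3}  stable
  step 11. node 2  ⊔preds={0,1,2,3,4}  new={1,3}  stable
  step 12. node 6  ⊔preds={0,1,2,3,4}  new={0,1,2,3,4}  stable

Least fixpoint reached:
  node 0: {1,3,4}
  node 1: {0,3}
  node 2: {1,3}
  node 3: {3}
  node 4: {0,1,2,3,4}
  node 5: {0,2}
  node 6: {0,1,2,3,4}
  node 7: {0,1,3,4}

no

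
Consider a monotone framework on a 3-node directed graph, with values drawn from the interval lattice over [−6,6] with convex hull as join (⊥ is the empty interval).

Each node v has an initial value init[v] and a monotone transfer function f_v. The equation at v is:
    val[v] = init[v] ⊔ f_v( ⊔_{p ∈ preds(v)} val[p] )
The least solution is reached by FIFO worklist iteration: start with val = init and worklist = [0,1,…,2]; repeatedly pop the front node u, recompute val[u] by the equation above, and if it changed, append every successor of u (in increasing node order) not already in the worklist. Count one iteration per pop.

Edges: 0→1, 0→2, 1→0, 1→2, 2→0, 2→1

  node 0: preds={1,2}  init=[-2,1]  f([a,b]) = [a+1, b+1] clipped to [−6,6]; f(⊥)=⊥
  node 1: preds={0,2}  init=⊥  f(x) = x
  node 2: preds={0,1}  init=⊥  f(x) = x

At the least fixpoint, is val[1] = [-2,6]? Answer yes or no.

Worklist (20 pops):
  #1 pop 0: in=⊥ → [-2,1] (no change)
  #2 pop 1: in=[-2,1] → [-2,1] (was ⊥); enqueue [0]
  #3 pop 2: in=[-2,1] → [-2,1] (was ⊥); enqueue [1]
  #4 pop 0: in=[-2,1] → [-2,2] (was [-2,1]); enqueue [2]
  #5 pop 1: in=[-2,2] → [-2,2] (was [-2,1]); enqueue [0]
  #6 pop 2: in=[-2,2] → [-2,2] (was [-2,1]); enqueue [1]
  #7 pop 0: in=[-2,2] → [-2,3] (was [-2,2]); enqueue [2]
  #8 pop 1: in=[-2,3] → [-2,3] (was [-2,2]); enqueue [0]
  #9 pop 2: in=[-2,3] → [-2,3] (was [-2,2]); enqueue [1]
  #10 pop 0: in=[-2,3] → [-2,4] (was [-2,3]); enqueue [2]
  #11 pop 1: in=[-2,4] → [-2,4] (was [-2,3]); enqueue [0]
  #12 pop 2: in=[-2,4] → [-2,4] (was [-2,3]); enqueue [1]
  #13 pop 0: in=[-2,4] → [-2,5] (was [-2,4]); enqueue [2]
  #14 pop 1: in=[-2,5] → [-2,5] (was [-2,4]); enqueue [0]
  #15 pop 2: in=[-2,5] → [-2,5] (was [-2,4]); enqueue [1]
  #16 pop 0: in=[-2,5] → [-2,6] (was [-2,5]); enqueue [2]
  #17 pop 1: in=[-2,6] → [-2,6] (was [-2,5]); enqueue [0]
  #18 pop 2: in=[-2,6] → [-2,6] (was [-2,5]); enqueue [1]
  #19 pop 0: in=[-2,6] → [-2,6] (no change)
  #20 pop 1: in=[-2,6] → [-2,6] (no change)

Fixpoint:
  val[0] = [-2,6]
  val[1] = [-2,6]
  val[2] = [-2,6]

yes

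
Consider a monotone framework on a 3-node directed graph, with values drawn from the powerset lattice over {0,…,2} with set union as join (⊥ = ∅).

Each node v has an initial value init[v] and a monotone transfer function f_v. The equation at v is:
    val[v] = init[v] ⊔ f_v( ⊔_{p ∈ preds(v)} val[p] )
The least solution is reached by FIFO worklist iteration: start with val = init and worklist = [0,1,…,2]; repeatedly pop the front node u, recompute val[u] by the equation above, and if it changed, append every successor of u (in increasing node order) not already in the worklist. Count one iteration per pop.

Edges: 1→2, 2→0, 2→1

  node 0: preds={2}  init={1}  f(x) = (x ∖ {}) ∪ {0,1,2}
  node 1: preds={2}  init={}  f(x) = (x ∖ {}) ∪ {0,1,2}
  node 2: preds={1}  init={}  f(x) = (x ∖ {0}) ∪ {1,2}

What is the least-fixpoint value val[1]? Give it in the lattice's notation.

Worklist (5 pops):
  #1 pop 0: in={} → {0,1,2} (was {1}); enqueue []
  #2 pop 1: in={} → {0,1,2} (was {}); enqueue []
  #3 pop 2: in={0,1,2} → {1,2} (was {}); enqueue [0,1]
  #4 pop 0: in={1,2} → {0,1,2} (no change)
  #5 pop 1: in={1,2} → {0,1,2} (no change)

Fixpoint:
  val[0] = {0,1,2}
  val[1] = {0,1,2}
  val[2] = {1,2}

{0,1,2}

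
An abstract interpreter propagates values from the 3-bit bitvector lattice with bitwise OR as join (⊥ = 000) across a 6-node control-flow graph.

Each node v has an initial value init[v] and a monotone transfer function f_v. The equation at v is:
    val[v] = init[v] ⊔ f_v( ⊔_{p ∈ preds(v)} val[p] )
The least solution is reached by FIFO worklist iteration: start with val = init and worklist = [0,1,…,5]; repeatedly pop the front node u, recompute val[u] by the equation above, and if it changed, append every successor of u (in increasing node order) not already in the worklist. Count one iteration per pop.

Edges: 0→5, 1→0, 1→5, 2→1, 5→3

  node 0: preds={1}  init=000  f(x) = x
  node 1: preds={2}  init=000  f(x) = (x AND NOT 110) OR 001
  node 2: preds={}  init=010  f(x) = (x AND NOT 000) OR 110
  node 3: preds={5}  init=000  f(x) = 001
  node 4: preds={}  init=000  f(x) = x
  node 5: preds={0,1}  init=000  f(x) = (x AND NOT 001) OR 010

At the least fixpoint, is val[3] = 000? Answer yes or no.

no

Iteration log — 10 steps:
  step 1. node 0  ⊔preds=000  new=000  stable
  step 2. node 1  ⊔preds=010  new=001  old=000  +wl: 0
  step 3. node 2  ⊔preds=000  new=110  old=010  +wl: 1
  step 4. node 3  ⊔preds=000  new=001  old=000  +wl: 
  step 5. node 4  ⊔preds=000  new=000  stable
  step 6. node 5  ⊔preds=001  new=010  old=000  +wl: 3
  step 7. node 0  ⊔preds=001  new=001  old=000  +wl: 5
  step 8. node 1  ⊔preds=110  new=001  stable
  step 9. node 3  ⊔preds=010  new=001  stable
  step 10. node 5  ⊔preds=001  new=010  stable

Least fixpoint reached:
  node 0: 001
  node 1: 001
  node 2: 110
  node 3: 001
  node 4: 000
  node 5: 010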